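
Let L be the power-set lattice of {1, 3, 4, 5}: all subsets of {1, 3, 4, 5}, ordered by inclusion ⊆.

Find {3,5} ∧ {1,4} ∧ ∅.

∅

Under ⊆, meet is intersection: {3,5} ∩ {1,4} ∩ ∅ = ∅.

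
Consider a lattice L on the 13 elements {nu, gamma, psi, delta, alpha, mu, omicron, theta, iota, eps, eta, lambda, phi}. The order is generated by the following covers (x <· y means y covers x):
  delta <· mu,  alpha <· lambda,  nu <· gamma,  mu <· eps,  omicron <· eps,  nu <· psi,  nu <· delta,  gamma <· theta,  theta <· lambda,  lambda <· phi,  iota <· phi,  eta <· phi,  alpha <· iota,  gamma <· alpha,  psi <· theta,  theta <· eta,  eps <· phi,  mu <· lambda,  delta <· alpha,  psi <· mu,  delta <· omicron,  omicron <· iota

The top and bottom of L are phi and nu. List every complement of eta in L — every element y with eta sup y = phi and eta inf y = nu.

Need y with eta ∨ y = phi and eta ∧ y = nu.
Checking each element gives: delta, omicron.

delta, omicron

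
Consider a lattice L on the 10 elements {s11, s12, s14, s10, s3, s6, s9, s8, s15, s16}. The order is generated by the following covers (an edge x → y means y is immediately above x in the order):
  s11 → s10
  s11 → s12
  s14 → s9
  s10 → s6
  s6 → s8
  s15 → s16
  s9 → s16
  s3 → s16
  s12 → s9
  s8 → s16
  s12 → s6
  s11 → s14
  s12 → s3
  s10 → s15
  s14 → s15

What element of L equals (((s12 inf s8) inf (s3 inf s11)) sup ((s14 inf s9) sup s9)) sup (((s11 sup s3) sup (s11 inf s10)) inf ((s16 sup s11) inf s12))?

s12 ∧ s8 = s12
s3 ∧ s11 = s11
s12 ∧ s11 = s11
s14 ∧ s9 = s14
s14 ∨ s9 = s9
s11 ∨ s9 = s9
s11 ∨ s3 = s3
s11 ∧ s10 = s11
s3 ∨ s11 = s3
s16 ∨ s11 = s16
s16 ∧ s12 = s12
s3 ∧ s12 = s12
s9 ∨ s12 = s9

s9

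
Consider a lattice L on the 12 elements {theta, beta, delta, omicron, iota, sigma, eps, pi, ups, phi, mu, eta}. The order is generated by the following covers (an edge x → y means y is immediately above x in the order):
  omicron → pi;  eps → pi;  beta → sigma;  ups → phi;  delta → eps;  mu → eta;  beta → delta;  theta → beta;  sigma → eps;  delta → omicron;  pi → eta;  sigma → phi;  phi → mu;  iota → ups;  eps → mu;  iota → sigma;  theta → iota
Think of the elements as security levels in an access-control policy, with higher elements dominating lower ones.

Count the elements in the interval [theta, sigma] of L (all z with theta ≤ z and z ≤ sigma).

The interval [theta, sigma] = {beta, iota, sigma, theta}, which has 4 elements.

4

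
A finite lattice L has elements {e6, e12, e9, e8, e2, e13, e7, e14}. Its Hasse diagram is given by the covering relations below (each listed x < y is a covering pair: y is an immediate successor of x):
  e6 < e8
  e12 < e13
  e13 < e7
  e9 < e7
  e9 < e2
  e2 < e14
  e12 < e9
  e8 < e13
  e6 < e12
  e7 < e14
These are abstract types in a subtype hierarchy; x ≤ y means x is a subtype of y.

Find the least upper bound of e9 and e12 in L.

Common upper bounds of {e9, e12}: e14, e2, e7, e9.
The least among these is e9.

e9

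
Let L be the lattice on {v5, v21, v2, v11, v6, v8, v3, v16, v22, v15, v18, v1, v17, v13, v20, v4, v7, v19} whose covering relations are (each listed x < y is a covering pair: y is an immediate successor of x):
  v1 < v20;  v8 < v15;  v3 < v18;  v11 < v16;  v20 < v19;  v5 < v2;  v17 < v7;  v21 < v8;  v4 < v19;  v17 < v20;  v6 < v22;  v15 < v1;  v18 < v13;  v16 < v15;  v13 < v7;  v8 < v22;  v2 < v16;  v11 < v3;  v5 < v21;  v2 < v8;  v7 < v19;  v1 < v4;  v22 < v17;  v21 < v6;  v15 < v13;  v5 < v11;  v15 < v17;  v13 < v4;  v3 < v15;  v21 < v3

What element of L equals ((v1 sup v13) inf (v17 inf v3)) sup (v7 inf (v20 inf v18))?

v1 ∨ v13 = v4
v17 ∧ v3 = v3
v4 ∧ v3 = v3
v20 ∧ v18 = v3
v7 ∧ v3 = v3
v3 ∨ v3 = v3

v3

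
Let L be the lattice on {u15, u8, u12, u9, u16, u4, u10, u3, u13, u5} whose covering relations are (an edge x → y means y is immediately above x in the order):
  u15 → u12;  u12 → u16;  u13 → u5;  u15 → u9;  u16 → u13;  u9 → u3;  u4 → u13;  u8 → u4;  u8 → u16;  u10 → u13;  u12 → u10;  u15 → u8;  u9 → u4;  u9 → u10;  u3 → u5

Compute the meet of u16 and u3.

u15

Common lower bounds of {u16, u3}: u15.
The greatest among these is u15.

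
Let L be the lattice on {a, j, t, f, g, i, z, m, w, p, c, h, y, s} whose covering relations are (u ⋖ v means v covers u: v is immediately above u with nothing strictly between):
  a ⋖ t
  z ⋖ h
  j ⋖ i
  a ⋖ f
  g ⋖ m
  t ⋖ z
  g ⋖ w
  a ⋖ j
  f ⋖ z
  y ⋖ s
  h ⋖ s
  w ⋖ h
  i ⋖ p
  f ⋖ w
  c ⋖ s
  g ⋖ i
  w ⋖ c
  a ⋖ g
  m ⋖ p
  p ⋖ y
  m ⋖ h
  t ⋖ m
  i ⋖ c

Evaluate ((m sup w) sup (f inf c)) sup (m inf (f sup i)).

h

m ∨ w = h
f ∧ c = f
h ∨ f = h
f ∨ i = c
m ∧ c = g
h ∨ g = h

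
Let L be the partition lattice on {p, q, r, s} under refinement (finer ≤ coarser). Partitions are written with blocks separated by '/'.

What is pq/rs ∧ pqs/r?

pq/r/s

The meet (common refinement) of pq/rs and pqs/r intersects blocks pairwise, giving pq/r/s.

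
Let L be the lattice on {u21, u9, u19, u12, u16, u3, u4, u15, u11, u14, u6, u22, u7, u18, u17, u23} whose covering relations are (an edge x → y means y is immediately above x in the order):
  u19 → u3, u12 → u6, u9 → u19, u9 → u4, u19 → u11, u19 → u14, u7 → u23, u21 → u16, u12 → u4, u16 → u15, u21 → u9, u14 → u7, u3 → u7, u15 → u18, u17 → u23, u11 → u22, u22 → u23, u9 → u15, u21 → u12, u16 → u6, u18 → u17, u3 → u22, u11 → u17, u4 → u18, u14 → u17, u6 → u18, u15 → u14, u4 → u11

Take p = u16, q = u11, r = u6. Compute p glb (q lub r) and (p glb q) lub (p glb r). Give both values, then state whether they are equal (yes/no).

q lub r = u17, so p glb (q lub r) = u16 glb u17 = u16.
p glb q = u21 and p glb r = u16, so (p glb q) lub (p glb r) = u21 lub u16 = u16.
Equal: yes.

u16; u16; yes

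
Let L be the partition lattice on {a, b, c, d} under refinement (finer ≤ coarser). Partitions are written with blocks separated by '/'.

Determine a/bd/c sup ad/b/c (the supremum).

abd/c

The join of a/bd/c and ad/b/c merges any blocks that overlap across the partitions, giving abd/c.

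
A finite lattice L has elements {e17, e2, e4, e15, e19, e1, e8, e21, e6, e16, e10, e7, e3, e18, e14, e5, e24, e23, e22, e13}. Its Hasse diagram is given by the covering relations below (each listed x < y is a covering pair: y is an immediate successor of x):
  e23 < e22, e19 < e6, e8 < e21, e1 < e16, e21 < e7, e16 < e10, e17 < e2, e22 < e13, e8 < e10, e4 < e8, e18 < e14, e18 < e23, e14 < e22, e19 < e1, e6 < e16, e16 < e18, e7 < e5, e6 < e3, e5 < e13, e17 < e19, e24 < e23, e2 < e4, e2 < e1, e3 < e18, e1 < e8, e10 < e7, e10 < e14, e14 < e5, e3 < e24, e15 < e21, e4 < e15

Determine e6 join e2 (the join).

Common upper bounds of {e6, e2}: e10, e13, e14, e16, e18, e22, e23, e5, e7.
The least among these is e16.

e16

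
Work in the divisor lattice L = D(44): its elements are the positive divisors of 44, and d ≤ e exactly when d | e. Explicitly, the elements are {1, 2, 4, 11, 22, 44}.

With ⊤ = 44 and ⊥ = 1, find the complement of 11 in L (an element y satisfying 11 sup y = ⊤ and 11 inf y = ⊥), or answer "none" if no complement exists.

Need y with 11 ∨ y = 44 and 11 ∧ y = 1.
Checking each element gives: 4.

4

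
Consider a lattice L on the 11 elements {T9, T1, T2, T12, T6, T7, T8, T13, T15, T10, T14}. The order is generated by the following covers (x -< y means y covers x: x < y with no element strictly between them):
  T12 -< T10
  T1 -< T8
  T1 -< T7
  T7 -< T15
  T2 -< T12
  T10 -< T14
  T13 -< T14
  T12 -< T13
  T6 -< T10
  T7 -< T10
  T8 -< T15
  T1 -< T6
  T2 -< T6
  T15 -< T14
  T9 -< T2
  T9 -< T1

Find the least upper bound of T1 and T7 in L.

T7

Common upper bounds of {T1, T7}: T10, T14, T15, T7.
The least among these is T7.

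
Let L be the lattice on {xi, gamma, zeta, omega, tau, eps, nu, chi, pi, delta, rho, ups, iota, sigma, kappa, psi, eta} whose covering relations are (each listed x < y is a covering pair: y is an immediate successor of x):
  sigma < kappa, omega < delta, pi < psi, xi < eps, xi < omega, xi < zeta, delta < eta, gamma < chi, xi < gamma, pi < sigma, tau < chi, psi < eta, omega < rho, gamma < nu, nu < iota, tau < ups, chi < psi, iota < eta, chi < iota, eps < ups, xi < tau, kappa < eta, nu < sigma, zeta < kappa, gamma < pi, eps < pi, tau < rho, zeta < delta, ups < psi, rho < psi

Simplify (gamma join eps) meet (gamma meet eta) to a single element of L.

gamma ∨ eps = pi
gamma ∧ eta = gamma
pi ∧ gamma = gamma

gamma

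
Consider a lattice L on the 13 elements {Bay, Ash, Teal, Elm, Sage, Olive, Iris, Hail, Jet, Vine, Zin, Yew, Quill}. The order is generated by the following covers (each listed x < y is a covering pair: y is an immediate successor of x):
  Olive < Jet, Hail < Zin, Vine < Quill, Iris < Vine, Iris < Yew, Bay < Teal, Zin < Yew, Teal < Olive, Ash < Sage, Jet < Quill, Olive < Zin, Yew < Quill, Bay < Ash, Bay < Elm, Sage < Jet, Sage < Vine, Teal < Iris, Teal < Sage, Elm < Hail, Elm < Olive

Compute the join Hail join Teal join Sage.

Common upper bounds of {Hail, Teal, Sage}: Quill.
The least among these is Quill.

Quill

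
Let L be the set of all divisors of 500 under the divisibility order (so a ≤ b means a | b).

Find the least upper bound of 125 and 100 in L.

500

In the divisibility order, the join is the least common multiple: lcm(125, 100) = 500.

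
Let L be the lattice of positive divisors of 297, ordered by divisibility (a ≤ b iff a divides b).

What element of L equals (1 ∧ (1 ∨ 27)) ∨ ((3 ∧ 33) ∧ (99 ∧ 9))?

3

1 ∨ 27 = 27
1 ∧ 27 = 1
3 ∧ 33 = 3
99 ∧ 9 = 9
3 ∧ 9 = 3
1 ∨ 3 = 3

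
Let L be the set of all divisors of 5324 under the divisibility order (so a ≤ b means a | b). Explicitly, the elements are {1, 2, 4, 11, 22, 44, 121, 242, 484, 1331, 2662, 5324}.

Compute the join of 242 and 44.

In the divisibility order, the join is the least common multiple: lcm(242, 44) = 484.

484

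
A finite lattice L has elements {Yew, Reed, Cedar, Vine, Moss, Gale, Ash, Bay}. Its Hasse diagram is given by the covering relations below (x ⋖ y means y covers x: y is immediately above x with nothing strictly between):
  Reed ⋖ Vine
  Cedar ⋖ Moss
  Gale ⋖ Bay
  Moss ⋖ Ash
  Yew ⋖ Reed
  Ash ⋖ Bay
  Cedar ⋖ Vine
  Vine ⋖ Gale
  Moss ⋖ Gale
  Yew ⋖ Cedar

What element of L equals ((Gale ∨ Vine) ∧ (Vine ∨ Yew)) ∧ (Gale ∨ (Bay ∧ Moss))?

Vine

Gale ∨ Vine = Gale
Vine ∨ Yew = Vine
Gale ∧ Vine = Vine
Bay ∧ Moss = Moss
Gale ∨ Moss = Gale
Vine ∧ Gale = Vine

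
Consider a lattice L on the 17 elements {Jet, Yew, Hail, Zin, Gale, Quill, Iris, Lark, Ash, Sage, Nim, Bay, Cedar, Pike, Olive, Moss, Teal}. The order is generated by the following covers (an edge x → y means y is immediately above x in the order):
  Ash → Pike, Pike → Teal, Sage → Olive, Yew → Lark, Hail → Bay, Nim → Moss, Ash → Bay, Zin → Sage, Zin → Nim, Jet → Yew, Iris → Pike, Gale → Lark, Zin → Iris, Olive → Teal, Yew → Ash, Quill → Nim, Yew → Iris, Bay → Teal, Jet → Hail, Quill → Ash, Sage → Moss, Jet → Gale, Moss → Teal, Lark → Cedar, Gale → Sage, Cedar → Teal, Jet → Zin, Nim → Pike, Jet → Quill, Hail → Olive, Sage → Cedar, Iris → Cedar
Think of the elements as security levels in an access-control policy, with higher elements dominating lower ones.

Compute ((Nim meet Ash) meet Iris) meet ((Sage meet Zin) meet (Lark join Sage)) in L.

Nim ∧ Ash = Quill
Quill ∧ Iris = Jet
Sage ∧ Zin = Zin
Lark ∨ Sage = Cedar
Zin ∧ Cedar = Zin
Jet ∧ Zin = Jet

Jet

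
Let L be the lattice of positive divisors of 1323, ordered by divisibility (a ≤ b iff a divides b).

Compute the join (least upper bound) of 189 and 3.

189

In the divisibility order, the join is the least common multiple: lcm(189, 3) = 189.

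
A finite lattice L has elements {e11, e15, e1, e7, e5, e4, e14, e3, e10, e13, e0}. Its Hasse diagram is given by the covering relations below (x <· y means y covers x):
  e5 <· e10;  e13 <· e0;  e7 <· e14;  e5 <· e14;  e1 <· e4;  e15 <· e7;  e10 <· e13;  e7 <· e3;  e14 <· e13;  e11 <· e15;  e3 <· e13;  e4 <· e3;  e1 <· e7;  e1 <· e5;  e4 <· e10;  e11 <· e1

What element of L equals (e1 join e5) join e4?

e1 ∨ e5 = e5
e5 ∨ e4 = e10

e10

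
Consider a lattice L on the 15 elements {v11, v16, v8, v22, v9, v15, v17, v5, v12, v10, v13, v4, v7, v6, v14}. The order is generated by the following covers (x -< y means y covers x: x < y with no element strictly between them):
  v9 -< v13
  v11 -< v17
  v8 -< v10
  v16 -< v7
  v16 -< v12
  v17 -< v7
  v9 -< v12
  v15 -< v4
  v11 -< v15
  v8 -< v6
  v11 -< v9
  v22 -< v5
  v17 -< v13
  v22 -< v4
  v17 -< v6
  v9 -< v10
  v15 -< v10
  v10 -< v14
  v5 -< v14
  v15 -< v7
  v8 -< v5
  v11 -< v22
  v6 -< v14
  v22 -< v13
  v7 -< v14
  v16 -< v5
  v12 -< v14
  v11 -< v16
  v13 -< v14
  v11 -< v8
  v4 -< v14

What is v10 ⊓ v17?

Common lower bounds of {v10, v17}: v11.
The greatest among these is v11.

v11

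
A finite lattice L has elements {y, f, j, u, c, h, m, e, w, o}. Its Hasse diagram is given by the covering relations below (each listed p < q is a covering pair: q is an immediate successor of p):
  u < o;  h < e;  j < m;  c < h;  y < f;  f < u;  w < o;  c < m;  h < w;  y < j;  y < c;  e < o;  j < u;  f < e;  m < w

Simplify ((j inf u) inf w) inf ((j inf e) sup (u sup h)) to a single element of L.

j

j ∧ u = j
j ∧ w = j
j ∧ e = y
u ∨ h = o
y ∨ o = o
j ∧ o = j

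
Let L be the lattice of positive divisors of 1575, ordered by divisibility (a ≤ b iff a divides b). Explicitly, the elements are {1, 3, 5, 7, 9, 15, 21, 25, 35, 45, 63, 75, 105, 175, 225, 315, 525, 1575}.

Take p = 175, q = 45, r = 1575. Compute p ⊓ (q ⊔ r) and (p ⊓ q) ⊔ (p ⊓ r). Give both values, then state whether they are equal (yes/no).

175; 175; yes

q ⊔ r = 1575, so p ⊓ (q ⊔ r) = 175 ⊓ 1575 = 175.
p ⊓ q = 5 and p ⊓ r = 175, so (p ⊓ q) ⊔ (p ⊓ r) = 5 ⊔ 175 = 175.
Equal: yes.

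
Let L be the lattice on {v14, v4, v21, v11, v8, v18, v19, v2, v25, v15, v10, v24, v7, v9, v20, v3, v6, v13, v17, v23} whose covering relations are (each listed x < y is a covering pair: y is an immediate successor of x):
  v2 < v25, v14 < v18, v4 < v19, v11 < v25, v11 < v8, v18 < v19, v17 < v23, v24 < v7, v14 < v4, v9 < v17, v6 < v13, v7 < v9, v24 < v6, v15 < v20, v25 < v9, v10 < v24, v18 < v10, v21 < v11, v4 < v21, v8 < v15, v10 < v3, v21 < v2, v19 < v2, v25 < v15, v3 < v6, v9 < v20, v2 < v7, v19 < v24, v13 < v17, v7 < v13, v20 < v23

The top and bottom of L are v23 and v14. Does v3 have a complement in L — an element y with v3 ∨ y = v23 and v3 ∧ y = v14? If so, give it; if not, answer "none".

v8

Need y with v3 ∨ y = v23 and v3 ∧ y = v14.
Checking each element gives: v8.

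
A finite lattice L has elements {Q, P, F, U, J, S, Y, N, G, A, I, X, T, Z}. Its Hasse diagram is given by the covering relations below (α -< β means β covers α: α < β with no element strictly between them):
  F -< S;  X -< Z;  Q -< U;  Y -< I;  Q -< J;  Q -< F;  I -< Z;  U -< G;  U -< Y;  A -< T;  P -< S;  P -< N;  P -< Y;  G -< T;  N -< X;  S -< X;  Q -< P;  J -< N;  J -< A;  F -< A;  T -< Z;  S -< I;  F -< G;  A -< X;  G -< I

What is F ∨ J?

Common upper bounds of {F, J}: A, T, X, Z.
The least among these is A.

A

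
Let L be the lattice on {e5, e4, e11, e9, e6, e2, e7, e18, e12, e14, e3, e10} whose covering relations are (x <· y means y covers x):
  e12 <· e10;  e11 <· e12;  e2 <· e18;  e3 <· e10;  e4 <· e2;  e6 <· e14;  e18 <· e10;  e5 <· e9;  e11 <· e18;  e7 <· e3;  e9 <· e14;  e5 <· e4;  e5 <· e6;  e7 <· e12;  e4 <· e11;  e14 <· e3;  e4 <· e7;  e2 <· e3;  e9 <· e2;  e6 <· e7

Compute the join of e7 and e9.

Common upper bounds of {e7, e9}: e10, e3.
The least among these is e3.

e3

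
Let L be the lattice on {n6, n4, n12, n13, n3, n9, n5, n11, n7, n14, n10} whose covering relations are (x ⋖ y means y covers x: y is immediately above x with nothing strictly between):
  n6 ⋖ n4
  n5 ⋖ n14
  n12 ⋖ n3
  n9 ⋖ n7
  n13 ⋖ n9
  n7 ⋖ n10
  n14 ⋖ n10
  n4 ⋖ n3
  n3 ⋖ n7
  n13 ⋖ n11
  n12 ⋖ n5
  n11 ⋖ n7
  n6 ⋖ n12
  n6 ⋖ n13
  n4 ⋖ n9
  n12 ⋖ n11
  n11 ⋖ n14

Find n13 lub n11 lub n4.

n7

Common upper bounds of {n13, n11, n4}: n10, n7.
The least among these is n7.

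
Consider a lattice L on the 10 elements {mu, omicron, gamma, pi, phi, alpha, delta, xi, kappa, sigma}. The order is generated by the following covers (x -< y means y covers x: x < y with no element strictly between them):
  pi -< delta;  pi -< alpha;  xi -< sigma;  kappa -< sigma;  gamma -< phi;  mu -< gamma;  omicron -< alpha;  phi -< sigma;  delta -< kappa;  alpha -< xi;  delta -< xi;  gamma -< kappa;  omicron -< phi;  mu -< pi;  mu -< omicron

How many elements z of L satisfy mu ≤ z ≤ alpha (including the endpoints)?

The interval [mu, alpha] = {alpha, mu, omicron, pi}, which has 4 elements.

4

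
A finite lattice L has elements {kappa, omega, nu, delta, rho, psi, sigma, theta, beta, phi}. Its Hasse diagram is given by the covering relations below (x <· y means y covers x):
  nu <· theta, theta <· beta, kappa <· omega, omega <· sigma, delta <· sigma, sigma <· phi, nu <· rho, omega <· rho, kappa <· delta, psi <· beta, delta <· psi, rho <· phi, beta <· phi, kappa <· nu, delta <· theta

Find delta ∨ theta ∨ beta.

Common upper bounds of {delta, theta, beta}: beta, phi.
The least among these is beta.

beta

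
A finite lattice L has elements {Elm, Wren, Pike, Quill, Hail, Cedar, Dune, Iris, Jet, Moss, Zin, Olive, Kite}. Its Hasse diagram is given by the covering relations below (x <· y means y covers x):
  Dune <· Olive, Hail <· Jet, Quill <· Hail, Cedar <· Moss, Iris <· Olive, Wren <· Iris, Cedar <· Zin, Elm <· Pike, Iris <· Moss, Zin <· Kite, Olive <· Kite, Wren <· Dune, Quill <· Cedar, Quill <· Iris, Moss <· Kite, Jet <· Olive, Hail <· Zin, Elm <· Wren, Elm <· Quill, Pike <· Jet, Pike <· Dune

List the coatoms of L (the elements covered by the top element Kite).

Moss, Olive, Zin

The coatoms are exactly the elements covered by Kite: Moss, Olive, Zin.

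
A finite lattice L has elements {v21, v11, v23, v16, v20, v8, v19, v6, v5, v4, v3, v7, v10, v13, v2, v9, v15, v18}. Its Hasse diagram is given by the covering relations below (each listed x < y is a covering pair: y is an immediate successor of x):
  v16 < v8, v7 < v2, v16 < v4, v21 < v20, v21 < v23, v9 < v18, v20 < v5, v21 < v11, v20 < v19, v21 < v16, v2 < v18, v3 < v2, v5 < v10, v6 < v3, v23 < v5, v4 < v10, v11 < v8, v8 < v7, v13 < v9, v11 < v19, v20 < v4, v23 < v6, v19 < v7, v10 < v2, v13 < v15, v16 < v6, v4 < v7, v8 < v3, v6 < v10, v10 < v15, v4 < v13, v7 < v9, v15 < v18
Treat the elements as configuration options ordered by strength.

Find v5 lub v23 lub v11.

v2

Common upper bounds of {v5, v23, v11}: v18, v2.
The least among these is v2.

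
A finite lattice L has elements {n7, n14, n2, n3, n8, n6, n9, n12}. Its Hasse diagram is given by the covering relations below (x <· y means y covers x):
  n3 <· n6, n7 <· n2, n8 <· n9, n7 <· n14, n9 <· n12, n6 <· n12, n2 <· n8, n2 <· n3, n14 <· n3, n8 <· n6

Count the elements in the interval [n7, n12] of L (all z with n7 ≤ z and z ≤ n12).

The interval [n7, n12] = {n12, n14, n2, n3, n6, n7, n8, n9}, which has 8 elements.

8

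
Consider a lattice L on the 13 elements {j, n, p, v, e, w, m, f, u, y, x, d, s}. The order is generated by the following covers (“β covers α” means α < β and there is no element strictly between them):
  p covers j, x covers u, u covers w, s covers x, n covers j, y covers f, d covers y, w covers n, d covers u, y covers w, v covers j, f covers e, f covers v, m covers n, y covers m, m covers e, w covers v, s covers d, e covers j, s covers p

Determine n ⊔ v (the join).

Common upper bounds of {n, v}: d, s, u, w, x, y.
The least among these is w.

w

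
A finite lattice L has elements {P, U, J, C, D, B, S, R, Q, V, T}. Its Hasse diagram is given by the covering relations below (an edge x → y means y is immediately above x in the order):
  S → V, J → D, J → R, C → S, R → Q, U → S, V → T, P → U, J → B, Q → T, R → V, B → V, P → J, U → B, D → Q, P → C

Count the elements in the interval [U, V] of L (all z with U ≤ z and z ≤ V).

4

The interval [U, V] = {B, S, U, V}, which has 4 elements.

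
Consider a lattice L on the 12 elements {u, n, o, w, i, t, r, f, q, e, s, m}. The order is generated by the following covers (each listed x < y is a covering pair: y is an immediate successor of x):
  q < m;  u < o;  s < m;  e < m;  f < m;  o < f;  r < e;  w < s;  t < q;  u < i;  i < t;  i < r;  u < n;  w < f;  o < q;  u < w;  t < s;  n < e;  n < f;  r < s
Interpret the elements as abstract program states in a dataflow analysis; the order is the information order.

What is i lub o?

Common upper bounds of {i, o}: m, q.
The least among these is q.

q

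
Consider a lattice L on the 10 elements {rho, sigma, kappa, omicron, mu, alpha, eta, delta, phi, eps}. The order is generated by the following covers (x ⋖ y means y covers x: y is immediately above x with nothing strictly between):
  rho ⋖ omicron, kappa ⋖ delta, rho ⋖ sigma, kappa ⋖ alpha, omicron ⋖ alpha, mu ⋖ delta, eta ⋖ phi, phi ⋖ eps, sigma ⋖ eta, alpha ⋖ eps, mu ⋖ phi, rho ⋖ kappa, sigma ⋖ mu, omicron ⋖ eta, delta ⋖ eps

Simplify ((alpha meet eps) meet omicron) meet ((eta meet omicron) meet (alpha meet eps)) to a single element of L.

omicron

alpha ∧ eps = alpha
alpha ∧ omicron = omicron
eta ∧ omicron = omicron
alpha ∧ eps = alpha
omicron ∧ alpha = omicron
omicron ∧ omicron = omicron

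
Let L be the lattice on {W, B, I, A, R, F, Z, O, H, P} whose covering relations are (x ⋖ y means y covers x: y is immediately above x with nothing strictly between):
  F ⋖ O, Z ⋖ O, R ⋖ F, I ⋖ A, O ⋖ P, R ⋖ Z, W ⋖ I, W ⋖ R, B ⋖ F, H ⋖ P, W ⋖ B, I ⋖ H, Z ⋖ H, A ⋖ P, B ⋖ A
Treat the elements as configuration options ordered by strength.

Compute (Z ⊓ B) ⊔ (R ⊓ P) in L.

Z ∧ B = W
R ∧ P = R
W ∨ R = R

R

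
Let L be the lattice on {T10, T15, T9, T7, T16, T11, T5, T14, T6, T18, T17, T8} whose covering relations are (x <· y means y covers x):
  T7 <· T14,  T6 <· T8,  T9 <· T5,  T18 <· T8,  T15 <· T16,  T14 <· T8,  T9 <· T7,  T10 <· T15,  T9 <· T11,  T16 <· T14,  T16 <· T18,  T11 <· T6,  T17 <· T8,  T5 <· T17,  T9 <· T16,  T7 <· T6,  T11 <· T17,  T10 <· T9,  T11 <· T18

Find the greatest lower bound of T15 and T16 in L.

T15

Common lower bounds of {T15, T16}: T10, T15.
The greatest among these is T15.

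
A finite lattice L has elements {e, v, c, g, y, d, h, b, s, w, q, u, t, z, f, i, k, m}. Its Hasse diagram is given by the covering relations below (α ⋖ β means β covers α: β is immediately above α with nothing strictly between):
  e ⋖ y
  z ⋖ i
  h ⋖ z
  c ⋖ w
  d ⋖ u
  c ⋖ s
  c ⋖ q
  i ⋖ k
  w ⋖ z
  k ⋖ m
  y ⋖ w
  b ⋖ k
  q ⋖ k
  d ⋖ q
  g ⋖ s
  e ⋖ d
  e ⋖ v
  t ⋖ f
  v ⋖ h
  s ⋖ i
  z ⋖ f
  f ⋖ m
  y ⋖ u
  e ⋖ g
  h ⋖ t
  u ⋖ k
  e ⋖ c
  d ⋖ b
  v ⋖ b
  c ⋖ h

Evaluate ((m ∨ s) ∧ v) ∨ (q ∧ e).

m ∨ s = m
m ∧ v = v
q ∧ e = e
v ∨ e = v

v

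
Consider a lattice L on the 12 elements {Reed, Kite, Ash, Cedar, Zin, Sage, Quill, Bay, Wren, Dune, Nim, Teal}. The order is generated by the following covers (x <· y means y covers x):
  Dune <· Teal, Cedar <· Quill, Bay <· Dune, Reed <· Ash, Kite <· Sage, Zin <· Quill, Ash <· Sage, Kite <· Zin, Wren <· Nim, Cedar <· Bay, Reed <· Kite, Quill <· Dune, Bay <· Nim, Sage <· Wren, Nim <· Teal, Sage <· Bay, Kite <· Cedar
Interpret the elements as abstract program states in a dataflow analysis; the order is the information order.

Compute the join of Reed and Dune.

Common upper bounds of {Reed, Dune}: Dune, Teal.
The least among these is Dune.

Dune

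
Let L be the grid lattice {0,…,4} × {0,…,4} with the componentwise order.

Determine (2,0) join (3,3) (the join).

In a product of chains, the join is componentwise max, giving (3,3).

(3,3)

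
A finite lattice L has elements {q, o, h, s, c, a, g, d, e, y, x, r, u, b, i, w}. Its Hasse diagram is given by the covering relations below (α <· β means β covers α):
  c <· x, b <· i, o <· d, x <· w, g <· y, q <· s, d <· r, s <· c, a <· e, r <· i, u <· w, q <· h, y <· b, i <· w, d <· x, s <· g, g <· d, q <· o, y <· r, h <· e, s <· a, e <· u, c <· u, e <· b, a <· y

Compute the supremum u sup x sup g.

Common upper bounds of {u, x, g}: w.
The least among these is w.

w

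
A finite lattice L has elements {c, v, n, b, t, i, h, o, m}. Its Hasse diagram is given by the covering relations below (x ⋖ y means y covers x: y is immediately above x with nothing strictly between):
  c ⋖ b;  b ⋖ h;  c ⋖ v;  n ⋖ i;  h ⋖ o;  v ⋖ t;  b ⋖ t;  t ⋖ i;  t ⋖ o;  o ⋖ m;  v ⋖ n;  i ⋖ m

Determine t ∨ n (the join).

i

Common upper bounds of {t, n}: i, m.
The least among these is i.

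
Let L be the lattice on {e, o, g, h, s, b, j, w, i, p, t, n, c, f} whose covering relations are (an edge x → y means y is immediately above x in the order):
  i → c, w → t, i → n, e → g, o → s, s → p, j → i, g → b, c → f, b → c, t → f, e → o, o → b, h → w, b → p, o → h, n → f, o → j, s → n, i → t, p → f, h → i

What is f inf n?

Common lower bounds of {f, n}: e, h, i, j, n, o, s.
The greatest among these is n.

n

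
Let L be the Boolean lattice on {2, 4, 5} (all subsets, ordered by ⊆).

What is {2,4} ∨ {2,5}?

Common upper bounds of {{2,4}, {2,5}}: {2,4,5}.
The least among these is {2,4,5}.

{2,4,5}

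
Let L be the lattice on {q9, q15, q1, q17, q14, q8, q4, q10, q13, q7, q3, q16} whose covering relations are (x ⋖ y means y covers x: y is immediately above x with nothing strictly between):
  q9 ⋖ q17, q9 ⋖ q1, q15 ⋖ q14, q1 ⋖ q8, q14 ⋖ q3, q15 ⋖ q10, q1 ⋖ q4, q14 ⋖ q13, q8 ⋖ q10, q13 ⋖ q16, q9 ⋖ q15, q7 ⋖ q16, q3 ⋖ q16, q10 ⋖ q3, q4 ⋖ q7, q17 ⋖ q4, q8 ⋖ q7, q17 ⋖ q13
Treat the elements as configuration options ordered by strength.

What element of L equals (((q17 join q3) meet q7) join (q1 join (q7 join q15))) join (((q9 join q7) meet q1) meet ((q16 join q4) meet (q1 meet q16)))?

q17 ∨ q3 = q16
q16 ∧ q7 = q7
q7 ∨ q15 = q16
q1 ∨ q16 = q16
q7 ∨ q16 = q16
q9 ∨ q7 = q7
q7 ∧ q1 = q1
q16 ∨ q4 = q16
q1 ∧ q16 = q1
q16 ∧ q1 = q1
q1 ∧ q1 = q1
q16 ∨ q1 = q16

q16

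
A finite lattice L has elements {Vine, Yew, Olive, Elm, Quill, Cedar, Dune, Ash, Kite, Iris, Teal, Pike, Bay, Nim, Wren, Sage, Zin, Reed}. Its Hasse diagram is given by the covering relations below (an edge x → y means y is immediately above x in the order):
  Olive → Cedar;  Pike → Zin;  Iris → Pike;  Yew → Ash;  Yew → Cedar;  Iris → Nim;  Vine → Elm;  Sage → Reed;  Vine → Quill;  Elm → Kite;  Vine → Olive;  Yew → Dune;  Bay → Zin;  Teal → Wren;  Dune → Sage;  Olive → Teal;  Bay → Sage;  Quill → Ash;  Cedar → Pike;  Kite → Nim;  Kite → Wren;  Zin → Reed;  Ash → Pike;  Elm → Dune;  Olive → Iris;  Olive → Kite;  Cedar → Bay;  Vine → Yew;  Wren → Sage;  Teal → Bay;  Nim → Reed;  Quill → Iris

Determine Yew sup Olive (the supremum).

Cedar

Common upper bounds of {Yew, Olive}: Bay, Cedar, Pike, Reed, Sage, Zin.
The least among these is Cedar.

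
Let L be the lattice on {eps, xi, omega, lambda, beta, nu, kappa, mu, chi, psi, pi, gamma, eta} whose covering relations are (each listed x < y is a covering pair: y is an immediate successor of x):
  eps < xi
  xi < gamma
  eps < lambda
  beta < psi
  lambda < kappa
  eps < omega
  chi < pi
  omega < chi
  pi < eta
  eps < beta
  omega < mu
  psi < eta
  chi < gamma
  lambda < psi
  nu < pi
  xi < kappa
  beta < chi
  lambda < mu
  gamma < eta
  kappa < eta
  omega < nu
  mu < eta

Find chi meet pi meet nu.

omega

Common lower bounds of {chi, pi, nu}: eps, omega.
The greatest among these is omega.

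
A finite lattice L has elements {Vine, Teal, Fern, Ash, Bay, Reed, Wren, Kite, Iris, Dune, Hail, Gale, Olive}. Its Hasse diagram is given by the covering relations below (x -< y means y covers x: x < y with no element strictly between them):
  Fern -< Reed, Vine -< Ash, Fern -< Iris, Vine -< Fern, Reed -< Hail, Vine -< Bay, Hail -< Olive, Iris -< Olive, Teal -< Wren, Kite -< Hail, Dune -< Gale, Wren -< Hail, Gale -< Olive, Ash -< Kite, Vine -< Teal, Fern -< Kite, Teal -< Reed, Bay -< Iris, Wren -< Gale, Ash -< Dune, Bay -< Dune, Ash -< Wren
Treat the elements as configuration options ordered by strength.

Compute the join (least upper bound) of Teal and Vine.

Teal

Common upper bounds of {Teal, Vine}: Gale, Hail, Olive, Reed, Teal, Wren.
The least among these is Teal.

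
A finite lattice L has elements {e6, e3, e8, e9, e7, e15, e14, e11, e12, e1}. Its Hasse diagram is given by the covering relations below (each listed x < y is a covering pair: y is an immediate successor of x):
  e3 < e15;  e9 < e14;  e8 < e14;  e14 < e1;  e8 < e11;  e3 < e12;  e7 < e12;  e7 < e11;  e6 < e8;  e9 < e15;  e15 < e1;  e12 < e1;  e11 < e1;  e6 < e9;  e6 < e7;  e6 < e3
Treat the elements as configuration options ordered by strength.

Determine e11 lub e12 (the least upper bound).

Common upper bounds of {e11, e12}: e1.
The least among these is e1.

e1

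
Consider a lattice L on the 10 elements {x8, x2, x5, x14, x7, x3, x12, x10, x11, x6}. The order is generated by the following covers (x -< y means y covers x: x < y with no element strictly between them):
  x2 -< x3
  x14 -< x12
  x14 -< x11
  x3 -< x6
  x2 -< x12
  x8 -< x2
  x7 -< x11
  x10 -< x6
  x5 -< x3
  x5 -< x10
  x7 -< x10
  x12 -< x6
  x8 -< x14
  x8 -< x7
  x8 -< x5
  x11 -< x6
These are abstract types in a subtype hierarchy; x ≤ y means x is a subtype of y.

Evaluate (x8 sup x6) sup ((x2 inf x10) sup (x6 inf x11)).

x6

x8 ∨ x6 = x6
x2 ∧ x10 = x8
x6 ∧ x11 = x11
x8 ∨ x11 = x11
x6 ∨ x11 = x6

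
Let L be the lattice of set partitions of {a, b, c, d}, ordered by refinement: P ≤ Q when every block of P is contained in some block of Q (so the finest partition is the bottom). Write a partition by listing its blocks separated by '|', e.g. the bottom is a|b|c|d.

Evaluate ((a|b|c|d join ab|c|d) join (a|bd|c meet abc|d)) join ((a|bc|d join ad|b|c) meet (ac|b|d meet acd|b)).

ab|c|d

a|b|c|d ∨ ab|c|d = ab|c|d
a|bd|c ∧ abc|d = a|b|c|d
ab|c|d ∨ a|b|c|d = ab|c|d
a|bc|d ∨ ad|b|c = ad|bc
ac|b|d ∧ acd|b = ac|b|d
ad|bc ∧ ac|b|d = a|b|c|d
ab|c|d ∨ a|b|c|d = ab|c|d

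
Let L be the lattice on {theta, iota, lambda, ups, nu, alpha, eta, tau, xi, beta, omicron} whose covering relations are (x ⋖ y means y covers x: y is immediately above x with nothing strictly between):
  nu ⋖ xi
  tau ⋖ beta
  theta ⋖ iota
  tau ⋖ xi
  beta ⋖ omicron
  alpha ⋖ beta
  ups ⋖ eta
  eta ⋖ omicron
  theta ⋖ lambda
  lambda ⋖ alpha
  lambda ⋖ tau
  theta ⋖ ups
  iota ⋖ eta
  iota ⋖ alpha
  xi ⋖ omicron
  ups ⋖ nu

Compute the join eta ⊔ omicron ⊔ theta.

omicron

Common upper bounds of {eta, omicron, theta}: omicron.
The least among these is omicron.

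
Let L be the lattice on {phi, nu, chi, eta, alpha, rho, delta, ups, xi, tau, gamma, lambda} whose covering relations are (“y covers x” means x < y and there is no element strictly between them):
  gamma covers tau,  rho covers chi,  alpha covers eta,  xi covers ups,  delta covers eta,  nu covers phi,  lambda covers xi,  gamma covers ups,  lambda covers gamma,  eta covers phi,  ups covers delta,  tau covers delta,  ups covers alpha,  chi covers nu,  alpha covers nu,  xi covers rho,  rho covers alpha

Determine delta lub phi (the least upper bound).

Common upper bounds of {delta, phi}: delta, gamma, lambda, tau, ups, xi.
The least among these is delta.

delta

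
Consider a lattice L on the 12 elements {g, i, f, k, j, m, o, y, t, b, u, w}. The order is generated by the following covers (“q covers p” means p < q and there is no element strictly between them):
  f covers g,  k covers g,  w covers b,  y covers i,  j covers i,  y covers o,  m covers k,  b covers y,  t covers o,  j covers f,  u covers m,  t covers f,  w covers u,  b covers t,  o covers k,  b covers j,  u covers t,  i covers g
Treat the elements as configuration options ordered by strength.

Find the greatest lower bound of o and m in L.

Common lower bounds of {o, m}: g, k.
The greatest among these is k.

k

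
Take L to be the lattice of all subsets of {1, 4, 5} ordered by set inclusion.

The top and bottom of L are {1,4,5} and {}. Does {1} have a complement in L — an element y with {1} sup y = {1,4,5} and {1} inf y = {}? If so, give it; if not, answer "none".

{4,5}

Need y with {1} ∨ y = {1,4,5} and {1} ∧ y = {}.
Checking each element gives: {4,5}.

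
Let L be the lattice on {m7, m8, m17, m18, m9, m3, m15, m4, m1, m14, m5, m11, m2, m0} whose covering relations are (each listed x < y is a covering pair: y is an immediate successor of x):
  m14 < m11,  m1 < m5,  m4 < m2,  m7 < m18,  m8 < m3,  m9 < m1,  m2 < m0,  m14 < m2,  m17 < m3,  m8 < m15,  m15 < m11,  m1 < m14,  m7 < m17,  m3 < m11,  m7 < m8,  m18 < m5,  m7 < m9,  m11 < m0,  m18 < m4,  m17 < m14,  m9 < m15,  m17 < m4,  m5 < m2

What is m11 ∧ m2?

m14

Common lower bounds of {m11, m2}: m1, m14, m17, m7, m9.
The greatest among these is m14.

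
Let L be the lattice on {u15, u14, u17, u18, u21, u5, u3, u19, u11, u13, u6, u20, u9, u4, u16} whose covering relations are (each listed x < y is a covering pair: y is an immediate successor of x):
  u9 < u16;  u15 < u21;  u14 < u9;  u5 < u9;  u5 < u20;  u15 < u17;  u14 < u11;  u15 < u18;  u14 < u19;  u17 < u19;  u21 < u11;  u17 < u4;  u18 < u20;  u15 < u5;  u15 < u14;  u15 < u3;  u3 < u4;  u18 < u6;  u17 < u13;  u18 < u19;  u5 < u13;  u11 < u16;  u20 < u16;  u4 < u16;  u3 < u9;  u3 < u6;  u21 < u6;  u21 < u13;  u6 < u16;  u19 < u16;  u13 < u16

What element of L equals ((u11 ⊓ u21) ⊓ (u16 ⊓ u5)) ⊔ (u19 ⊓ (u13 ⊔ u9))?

u19

u11 ∧ u21 = u21
u16 ∧ u5 = u5
u21 ∧ u5 = u15
u13 ∨ u9 = u16
u19 ∧ u16 = u19
u15 ∨ u19 = u19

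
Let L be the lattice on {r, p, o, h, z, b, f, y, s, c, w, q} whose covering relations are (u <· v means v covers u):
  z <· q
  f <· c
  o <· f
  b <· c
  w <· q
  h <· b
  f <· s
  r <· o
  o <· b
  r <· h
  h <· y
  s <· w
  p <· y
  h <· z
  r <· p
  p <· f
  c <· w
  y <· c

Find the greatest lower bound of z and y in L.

Common lower bounds of {z, y}: h, r.
The greatest among these is h.

h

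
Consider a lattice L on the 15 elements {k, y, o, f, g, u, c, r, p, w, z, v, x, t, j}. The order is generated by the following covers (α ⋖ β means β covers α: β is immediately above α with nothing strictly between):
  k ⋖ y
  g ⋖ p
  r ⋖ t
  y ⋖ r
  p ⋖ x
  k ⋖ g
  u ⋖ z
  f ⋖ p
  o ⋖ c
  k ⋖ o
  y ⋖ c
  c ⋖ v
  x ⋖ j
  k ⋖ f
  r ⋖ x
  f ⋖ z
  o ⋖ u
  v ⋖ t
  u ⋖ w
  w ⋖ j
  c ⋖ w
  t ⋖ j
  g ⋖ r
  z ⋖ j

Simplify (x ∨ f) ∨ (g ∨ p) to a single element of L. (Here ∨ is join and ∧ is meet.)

x

x ∨ f = x
g ∨ p = p
x ∨ p = x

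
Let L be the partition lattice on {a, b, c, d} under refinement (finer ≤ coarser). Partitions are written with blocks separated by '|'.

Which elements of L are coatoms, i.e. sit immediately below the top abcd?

abc|d, abd|c, ab|cd, acd|b, ac|bd, ad|bc, a|bcd

The coatoms are exactly the elements covered by abcd: abc|d, abd|c, ab|cd, acd|b, ac|bd, ad|bc, a|bcd.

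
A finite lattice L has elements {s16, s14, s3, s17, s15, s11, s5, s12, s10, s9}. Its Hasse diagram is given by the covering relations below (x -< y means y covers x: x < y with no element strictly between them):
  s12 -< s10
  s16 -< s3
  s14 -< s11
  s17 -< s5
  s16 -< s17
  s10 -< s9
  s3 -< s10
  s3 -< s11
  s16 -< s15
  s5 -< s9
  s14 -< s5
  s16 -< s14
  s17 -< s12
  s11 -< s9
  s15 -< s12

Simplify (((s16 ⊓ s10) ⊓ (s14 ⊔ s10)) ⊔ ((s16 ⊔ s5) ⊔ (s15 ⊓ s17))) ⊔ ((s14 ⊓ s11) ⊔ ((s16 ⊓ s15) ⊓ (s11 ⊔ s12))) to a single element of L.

s5

s16 ∧ s10 = s16
s14 ∨ s10 = s9
s16 ∧ s9 = s16
s16 ∨ s5 = s5
s15 ∧ s17 = s16
s5 ∨ s16 = s5
s16 ∨ s5 = s5
s14 ∧ s11 = s14
s16 ∧ s15 = s16
s11 ∨ s12 = s9
s16 ∧ s9 = s16
s14 ∨ s16 = s14
s5 ∨ s14 = s5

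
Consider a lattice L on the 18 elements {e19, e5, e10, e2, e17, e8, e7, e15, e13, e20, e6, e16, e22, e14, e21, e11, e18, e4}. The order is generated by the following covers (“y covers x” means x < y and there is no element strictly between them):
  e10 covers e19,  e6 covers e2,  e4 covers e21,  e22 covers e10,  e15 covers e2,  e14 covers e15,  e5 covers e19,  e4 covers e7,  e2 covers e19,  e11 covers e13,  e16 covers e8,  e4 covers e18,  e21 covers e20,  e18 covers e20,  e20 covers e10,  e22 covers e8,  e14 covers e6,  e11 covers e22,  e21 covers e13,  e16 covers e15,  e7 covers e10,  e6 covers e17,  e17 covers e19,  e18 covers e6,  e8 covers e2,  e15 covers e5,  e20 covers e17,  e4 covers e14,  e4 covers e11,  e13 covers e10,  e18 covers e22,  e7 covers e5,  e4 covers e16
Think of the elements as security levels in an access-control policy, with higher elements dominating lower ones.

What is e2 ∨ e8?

Common upper bounds of {e2, e8}: e11, e16, e18, e22, e4, e8.
The least among these is e8.

e8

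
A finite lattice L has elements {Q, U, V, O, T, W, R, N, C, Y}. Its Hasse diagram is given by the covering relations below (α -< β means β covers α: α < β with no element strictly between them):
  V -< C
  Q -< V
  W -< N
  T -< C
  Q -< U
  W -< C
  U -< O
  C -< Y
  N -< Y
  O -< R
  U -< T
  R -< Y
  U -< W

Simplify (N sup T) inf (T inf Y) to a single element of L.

T

N ∨ T = Y
T ∧ Y = T
Y ∧ T = T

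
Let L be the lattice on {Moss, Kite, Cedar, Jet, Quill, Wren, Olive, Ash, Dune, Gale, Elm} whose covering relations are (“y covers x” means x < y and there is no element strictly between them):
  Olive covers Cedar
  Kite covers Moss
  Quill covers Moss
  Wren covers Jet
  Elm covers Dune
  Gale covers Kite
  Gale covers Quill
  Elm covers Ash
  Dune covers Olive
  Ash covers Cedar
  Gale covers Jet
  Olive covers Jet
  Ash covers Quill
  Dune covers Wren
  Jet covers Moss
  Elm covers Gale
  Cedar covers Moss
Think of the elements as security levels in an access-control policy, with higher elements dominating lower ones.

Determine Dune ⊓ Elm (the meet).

Dune

Common lower bounds of {Dune, Elm}: Cedar, Dune, Jet, Moss, Olive, Wren.
The greatest among these is Dune.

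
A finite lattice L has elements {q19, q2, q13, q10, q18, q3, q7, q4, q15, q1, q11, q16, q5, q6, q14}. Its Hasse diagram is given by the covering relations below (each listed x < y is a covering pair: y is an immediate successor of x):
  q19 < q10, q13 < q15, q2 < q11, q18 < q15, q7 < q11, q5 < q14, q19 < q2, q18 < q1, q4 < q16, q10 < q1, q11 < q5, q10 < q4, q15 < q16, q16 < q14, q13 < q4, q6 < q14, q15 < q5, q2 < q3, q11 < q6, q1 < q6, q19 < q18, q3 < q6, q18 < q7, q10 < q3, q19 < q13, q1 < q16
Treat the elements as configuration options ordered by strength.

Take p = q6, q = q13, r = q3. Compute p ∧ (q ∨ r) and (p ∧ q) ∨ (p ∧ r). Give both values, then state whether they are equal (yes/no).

q6; q3; no

q ∨ r = q14, so p ∧ (q ∨ r) = q6 ∧ q14 = q6.
p ∧ q = q19 and p ∧ r = q3, so (p ∧ q) ∨ (p ∧ r) = q19 ∨ q3 = q3.
Equal: no.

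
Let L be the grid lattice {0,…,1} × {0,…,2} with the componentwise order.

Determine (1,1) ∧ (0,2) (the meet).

(0,1)

In a product of chains, the meet is componentwise min, giving (0,1).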